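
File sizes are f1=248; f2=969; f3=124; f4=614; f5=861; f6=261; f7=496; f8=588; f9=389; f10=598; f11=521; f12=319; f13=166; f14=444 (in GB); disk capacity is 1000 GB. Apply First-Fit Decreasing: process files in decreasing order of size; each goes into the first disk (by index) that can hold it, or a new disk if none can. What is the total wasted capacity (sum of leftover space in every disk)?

Sorted descending: 969, 861, 614, 598, 588, 521, 496, 444, 389, 319, 261, 248, 166, 124.
969 GB → disk 1 (remaining 31 GB)
861 GB → disk 2 (remaining 139 GB)
614 GB → disk 3 (remaining 386 GB)
598 GB → disk 4 (remaining 402 GB)
588 GB → disk 5 (remaining 412 GB)
521 GB → disk 6 (remaining 479 GB)
496 GB → disk 7 (remaining 504 GB)
444 GB → disk 6 (remaining 35 GB)
389 GB → disk 4 (remaining 13 GB)
319 GB → disk 3 (remaining 67 GB)
261 GB → disk 5 (remaining 151 GB)
248 GB → disk 7 (remaining 256 GB)
166 GB → disk 7 (remaining 90 GB)
124 GB → disk 2 (remaining 15 GB)
7 disks × 1000 GB = 7000 GB; used 6598 GB; unused 402 GB.

402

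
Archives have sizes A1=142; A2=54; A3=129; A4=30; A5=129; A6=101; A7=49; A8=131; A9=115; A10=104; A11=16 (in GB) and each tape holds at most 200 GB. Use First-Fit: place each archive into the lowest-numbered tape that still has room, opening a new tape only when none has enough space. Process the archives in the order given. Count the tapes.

tape 1: place A1 (142 GB), 58 GB left
tape 1: place A2 (54 GB), 4 GB left
tape 2: place A3 (129 GB), 71 GB left
tape 2: place A4 (30 GB), 41 GB left
tape 3: place A5 (129 GB), 71 GB left
tape 4: place A6 (101 GB), 99 GB left
tape 3: place A7 (49 GB), 22 GB left
tape 5: place A8 (131 GB), 69 GB left
tape 6: place A9 (115 GB), 85 GB left
tape 7: place A10 (104 GB), 96 GB left
tape 2: place A11 (16 GB), 25 GB left

7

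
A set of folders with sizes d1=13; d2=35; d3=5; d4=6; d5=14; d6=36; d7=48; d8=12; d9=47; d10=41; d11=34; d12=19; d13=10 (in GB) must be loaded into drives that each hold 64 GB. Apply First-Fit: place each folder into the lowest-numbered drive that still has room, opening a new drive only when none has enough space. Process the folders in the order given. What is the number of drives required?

6

d1 (13 GB) → drive 1 (remaining 51 GB)
d2 (35 GB) → drive 1 (remaining 16 GB)
d3 (5 GB) → drive 1 (remaining 11 GB)
d4 (6 GB) → drive 1 (remaining 5 GB)
d5 (14 GB) → drive 2 (remaining 50 GB)
d6 (36 GB) → drive 2 (remaining 14 GB)
d7 (48 GB) → drive 3 (remaining 16 GB)
d8 (12 GB) → drive 2 (remaining 2 GB)
d9 (47 GB) → drive 4 (remaining 17 GB)
d10 (41 GB) → drive 5 (remaining 23 GB)
d11 (34 GB) → drive 6 (remaining 30 GB)
d12 (19 GB) → drive 5 (remaining 4 GB)
d13 (10 GB) → drive 3 (remaining 6 GB)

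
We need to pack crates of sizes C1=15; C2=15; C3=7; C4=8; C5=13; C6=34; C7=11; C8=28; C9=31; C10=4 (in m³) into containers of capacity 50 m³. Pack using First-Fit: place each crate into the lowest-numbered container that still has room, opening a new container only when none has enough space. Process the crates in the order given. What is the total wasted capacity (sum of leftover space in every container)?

34

C1 (15 m³) → container 1 (remaining 35 m³)
C2 (15 m³) → container 1 (remaining 20 m³)
C3 (7 m³) → container 1 (remaining 13 m³)
C4 (8 m³) → container 1 (remaining 5 m³)
C5 (13 m³) → container 2 (remaining 37 m³)
C6 (34 m³) → container 2 (remaining 3 m³)
C7 (11 m³) → container 3 (remaining 39 m³)
C8 (28 m³) → container 3 (remaining 11 m³)
C9 (31 m³) → container 4 (remaining 19 m³)
C10 (4 m³) → container 1 (remaining 1 m³)
4 containers × 50 m³ = 200 m³; used 166 m³; unused 34 m³.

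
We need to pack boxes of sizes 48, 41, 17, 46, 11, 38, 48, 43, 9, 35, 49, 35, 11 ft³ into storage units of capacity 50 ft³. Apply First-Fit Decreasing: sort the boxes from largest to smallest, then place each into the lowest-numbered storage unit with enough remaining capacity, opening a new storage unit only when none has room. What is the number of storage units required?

Sorted descending: 49, 48, 48, 46, 43, 41, 38, 35, 35, 17, 11, 11, 9.
49 ft³ → storage unit 1 (remaining 1 ft³)
48 ft³ → storage unit 2 (remaining 2 ft³)
48 ft³ → storage unit 3 (remaining 2 ft³)
46 ft³ → storage unit 4 (remaining 4 ft³)
43 ft³ → storage unit 5 (remaining 7 ft³)
41 ft³ → storage unit 6 (remaining 9 ft³)
38 ft³ → storage unit 7 (remaining 12 ft³)
35 ft³ → storage unit 8 (remaining 15 ft³)
35 ft³ → storage unit 9 (remaining 15 ft³)
17 ft³ → storage unit 10 (remaining 33 ft³)
11 ft³ → storage unit 7 (remaining 1 ft³)
11 ft³ → storage unit 8 (remaining 4 ft³)
9 ft³ → storage unit 6 (remaining 0 ft³)
Final storage units: [49] [48] [48] [46] [43] [41,9] [38,11] [35,11] [35] [17].

10 storage units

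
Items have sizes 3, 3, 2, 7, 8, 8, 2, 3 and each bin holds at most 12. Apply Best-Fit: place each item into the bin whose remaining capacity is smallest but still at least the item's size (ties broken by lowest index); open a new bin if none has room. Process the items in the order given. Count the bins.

3 → bin 1 (remaining 9)
3 → bin 1 (remaining 6)
2 → bin 1 (remaining 4)
7 → bin 2 (remaining 5)
8 → bin 3 (remaining 4)
8 → bin 4 (remaining 4)
2 → bin 1 (remaining 2)
3 → bin 3 (remaining 1)
Final bins: [3,3,2,2] [7] [8,3] [8].

4 bins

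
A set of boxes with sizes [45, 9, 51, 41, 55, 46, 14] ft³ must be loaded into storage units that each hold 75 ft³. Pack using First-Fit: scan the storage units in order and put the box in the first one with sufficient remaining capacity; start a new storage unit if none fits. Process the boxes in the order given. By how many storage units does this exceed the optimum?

0

First-Fit: [45,9,14] [51] [41] [55] [46] → 5 storage units.
5 boxes exceed 37.5 ft³ (half the capacity), and no two of those can share a storage unit, so at least 5 storage units are needed.
So 5 is already optimal.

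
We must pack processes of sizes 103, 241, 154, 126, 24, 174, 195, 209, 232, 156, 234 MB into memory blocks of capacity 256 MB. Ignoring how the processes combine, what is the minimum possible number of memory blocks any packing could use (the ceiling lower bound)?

8 memory blocks

Total size = 103 + 241 + 154 + 126 + 24 + 174 + 195 + 209 + 232 + 156 + 234 = 1848 MB.
⌈1848 / 256⌉ = 8.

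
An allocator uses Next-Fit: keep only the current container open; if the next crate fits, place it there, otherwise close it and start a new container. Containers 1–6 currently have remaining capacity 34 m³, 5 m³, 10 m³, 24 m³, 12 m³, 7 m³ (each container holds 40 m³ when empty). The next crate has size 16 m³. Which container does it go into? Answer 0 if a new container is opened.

Next-Fit only looks at container 6, which has 7 m³ free.
16 m³ does not fit, so a new container is opened.

0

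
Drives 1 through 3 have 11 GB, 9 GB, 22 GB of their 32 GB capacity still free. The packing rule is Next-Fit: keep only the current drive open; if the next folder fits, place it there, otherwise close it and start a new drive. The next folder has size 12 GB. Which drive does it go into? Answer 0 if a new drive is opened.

3

Next-Fit only looks at drive 3, which has 22 GB free.
12 GB fits there.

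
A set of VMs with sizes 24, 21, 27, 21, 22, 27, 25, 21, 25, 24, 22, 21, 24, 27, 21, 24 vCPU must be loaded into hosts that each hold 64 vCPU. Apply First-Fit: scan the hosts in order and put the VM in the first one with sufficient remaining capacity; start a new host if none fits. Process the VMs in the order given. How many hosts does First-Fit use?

8 hosts

Put 24 vCPU in host 1; 40 vCPU remain.
Put 21 vCPU in host 1; 19 vCPU remain.
Put 27 vCPU in host 2; 37 vCPU remain.
Put 21 vCPU in host 2; 16 vCPU remain.
Put 22 vCPU in host 3; 42 vCPU remain.
Put 27 vCPU in host 3; 15 vCPU remain.
Put 25 vCPU in host 4; 39 vCPU remain.
Put 21 vCPU in host 4; 18 vCPU remain.
Put 25 vCPU in host 5; 39 vCPU remain.
Put 24 vCPU in host 5; 15 vCPU remain.
Put 22 vCPU in host 6; 42 vCPU remain.
Put 21 vCPU in host 6; 21 vCPU remain.
Put 24 vCPU in host 7; 40 vCPU remain.
Put 27 vCPU in host 7; 13 vCPU remain.
Put 21 vCPU in host 6; 0 vCPU remain.
Put 24 vCPU in host 8; 40 vCPU remain.
Final hosts: [24,21] [27,21] [22,27] [25,21] [25,24] [22,21,21] [24,27] [24].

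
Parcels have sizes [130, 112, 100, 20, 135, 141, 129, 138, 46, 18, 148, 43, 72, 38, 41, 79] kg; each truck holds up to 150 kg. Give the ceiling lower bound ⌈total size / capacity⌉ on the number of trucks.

10

Total size = 130 + 112 + 100 + 20 + 135 + 141 + 129 + 138 + 46 + 18 + 148 + 43 + 72 + 38 + 41 + 79 = 1390 kg.
⌈1390 / 150⌉ = 10.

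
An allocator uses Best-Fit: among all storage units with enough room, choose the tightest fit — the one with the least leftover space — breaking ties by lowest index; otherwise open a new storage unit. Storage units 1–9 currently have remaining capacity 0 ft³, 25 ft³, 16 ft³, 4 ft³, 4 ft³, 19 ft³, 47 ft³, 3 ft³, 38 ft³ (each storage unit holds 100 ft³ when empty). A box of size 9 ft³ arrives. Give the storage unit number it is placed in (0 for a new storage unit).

3

Storage units with room: storage unit 2 (25 ft³), storage unit 3 (16 ft³), storage unit 6 (19 ft³), storage unit 7 (47 ft³), storage unit 9 (38 ft³).
Tightest fit is storage unit 3 with 16 ft³ free.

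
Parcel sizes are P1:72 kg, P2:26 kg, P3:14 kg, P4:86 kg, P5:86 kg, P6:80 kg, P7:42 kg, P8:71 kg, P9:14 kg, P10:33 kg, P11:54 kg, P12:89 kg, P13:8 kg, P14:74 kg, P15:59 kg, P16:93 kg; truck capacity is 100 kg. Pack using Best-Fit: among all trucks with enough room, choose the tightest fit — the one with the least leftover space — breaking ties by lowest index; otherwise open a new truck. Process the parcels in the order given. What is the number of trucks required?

11 trucks

truck 1: place P1 (72 kg), 28 kg left
truck 1: place P2 (26 kg), 2 kg left
truck 2: place P3 (14 kg), 86 kg left
truck 2: place P4 (86 kg), 0 kg left
truck 3: place P5 (86 kg), 14 kg left
truck 4: place P6 (80 kg), 20 kg left
truck 5: place P7 (42 kg), 58 kg left
truck 6: place P8 (71 kg), 29 kg left
truck 3: place P9 (14 kg), 0 kg left
truck 5: place P10 (33 kg), 25 kg left
truck 7: place P11 (54 kg), 46 kg left
truck 8: place P12 (89 kg), 11 kg left
truck 8: place P13 (8 kg), 3 kg left
truck 9: place P14 (74 kg), 26 kg left
truck 10: place P15 (59 kg), 41 kg left
truck 11: place P16 (93 kg), 7 kg left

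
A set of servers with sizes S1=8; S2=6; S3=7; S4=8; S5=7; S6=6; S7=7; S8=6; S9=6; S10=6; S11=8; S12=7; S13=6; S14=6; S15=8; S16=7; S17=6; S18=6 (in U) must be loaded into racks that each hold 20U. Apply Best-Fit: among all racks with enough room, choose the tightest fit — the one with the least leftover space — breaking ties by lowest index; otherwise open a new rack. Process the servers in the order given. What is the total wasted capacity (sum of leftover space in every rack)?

rack 1: place S1 (8U), 12U left
rack 1: place S2 (6U), 6U left
rack 2: place S3 (7U), 13U left
rack 2: place S4 (8U), 5U left
rack 3: place S5 (7U), 13U left
rack 1: place S6 (6U), 0U left
rack 3: place S7 (7U), 6U left
rack 3: place S8 (6U), 0U left
rack 4: place S9 (6U), 14U left
rack 4: place S10 (6U), 8U left
rack 4: place S11 (8U), 0U left
rack 5: place S12 (7U), 13U left
rack 5: place S13 (6U), 7U left
rack 5: place S14 (6U), 1U left
rack 6: place S15 (8U), 12U left
rack 6: place S16 (7U), 5U left
rack 7: place S17 (6U), 14U left
rack 7: place S18 (6U), 8U left
7 racks × 20U = 140U; used 121U; unused 19U.

19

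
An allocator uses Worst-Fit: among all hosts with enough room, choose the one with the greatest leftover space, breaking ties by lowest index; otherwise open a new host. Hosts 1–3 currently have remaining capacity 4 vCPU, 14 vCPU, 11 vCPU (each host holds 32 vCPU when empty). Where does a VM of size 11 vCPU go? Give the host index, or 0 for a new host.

Hosts with room: host 2 (14 vCPU), host 3 (11 vCPU).
Most room is host 2 with 14 vCPU free.

2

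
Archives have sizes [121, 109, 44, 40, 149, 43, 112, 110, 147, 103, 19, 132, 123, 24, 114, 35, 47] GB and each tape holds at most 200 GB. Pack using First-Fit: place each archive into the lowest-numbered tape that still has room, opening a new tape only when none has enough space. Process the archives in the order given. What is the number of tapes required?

10 tapes

Put 121 GB in tape 1; 79 GB remain.
Put 109 GB in tape 2; 91 GB remain.
Put 44 GB in tape 1; 35 GB remain.
Put 40 GB in tape 2; 51 GB remain.
Put 149 GB in tape 3; 51 GB remain.
Put 43 GB in tape 2; 8 GB remain.
Put 112 GB in tape 4; 88 GB remain.
Put 110 GB in tape 5; 90 GB remain.
Put 147 GB in tape 6; 53 GB remain.
Put 103 GB in tape 7; 97 GB remain.
Put 19 GB in tape 1; 16 GB remain.
Put 132 GB in tape 8; 68 GB remain.
Put 123 GB in tape 9; 77 GB remain.
Put 24 GB in tape 3; 27 GB remain.
Put 114 GB in tape 10; 86 GB remain.
Put 35 GB in tape 4; 53 GB remain.
Put 47 GB in tape 4; 6 GB remain.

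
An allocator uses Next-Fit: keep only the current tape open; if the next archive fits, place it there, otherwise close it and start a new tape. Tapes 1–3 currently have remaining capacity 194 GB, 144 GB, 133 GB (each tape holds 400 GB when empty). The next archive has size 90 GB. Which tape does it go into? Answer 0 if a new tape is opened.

Next-Fit only looks at tape 3, which has 133 GB free.
90 GB fits there.

3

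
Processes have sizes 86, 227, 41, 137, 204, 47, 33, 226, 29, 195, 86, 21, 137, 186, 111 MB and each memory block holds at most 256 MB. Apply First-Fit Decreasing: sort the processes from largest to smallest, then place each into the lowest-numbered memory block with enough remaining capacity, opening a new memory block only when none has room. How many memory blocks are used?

Sorted descending: 227, 226, 204, 195, 186, 137, 137, 111, 86, 86, 47, 41, 33, 29, 21.
Put 227 MB in memory block 1; 29 MB remain.
Put 226 MB in memory block 2; 30 MB remain.
Put 204 MB in memory block 3; 52 MB remain.
Put 195 MB in memory block 4; 61 MB remain.
Put 186 MB in memory block 5; 70 MB remain.
Put 137 MB in memory block 6; 119 MB remain.
Put 137 MB in memory block 7; 119 MB remain.
Put 111 MB in memory block 6; 8 MB remain.
Put 86 MB in memory block 7; 33 MB remain.
Put 86 MB in memory block 8; 170 MB remain.
Put 47 MB in memory block 3; 5 MB remain.
Put 41 MB in memory block 4; 20 MB remain.
Put 33 MB in memory block 5; 37 MB remain.
Put 29 MB in memory block 1; 0 MB remain.
Put 21 MB in memory block 2; 9 MB remain.

8 memory blocks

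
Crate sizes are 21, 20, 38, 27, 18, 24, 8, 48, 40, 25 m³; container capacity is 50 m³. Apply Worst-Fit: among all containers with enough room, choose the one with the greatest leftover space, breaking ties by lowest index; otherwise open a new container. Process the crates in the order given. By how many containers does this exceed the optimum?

Worst-Fit: [21,20] [38] [27,18] [24,8] [48] [40] [25] → 7 containers.
Total size 269 m³; any packing needs at least ⌈269/50⌉ = 6 containers.
An optimal packing achieves that bound: [48] [40,8] [38] [27,21] [25,24] [20,18] → 6 containers.
Excess: 7 − 6 = 1.

1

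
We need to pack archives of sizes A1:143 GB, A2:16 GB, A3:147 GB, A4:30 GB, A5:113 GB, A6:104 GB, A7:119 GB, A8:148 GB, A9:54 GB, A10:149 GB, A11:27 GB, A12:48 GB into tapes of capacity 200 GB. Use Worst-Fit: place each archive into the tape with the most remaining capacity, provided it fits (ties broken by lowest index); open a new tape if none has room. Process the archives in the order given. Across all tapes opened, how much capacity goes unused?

tape 1: place A1 (143 GB), 57 GB left
tape 1: place A2 (16 GB), 41 GB left
tape 2: place A3 (147 GB), 53 GB left
tape 2: place A4 (30 GB), 23 GB left
tape 3: place A5 (113 GB), 87 GB left
tape 4: place A6 (104 GB), 96 GB left
tape 5: place A7 (119 GB), 81 GB left
tape 6: place A8 (148 GB), 52 GB left
tape 4: place A9 (54 GB), 42 GB left
tape 7: place A10 (149 GB), 51 GB left
tape 3: place A11 (27 GB), 60 GB left
tape 5: place A12 (48 GB), 33 GB left
7 tapes × 200 GB = 1400 GB; used 1098 GB; unused 302 GB.

302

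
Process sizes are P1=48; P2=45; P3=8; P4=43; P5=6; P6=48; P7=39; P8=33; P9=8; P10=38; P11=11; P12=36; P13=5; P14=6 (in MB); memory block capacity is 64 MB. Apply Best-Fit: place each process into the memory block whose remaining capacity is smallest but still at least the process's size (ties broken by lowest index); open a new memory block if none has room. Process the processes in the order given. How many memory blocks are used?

8 memory blocks

Put P1 (48 MB) in memory block 1; 16 MB remain.
Put P2 (45 MB) in memory block 2; 19 MB remain.
Put P3 (8 MB) in memory block 1; 8 MB remain.
Put P4 (43 MB) in memory block 3; 21 MB remain.
Put P5 (6 MB) in memory block 1; 2 MB remain.
Put P6 (48 MB) in memory block 4; 16 MB remain.
Put P7 (39 MB) in memory block 5; 25 MB remain.
Put P8 (33 MB) in memory block 6; 31 MB remain.
Put P9 (8 MB) in memory block 4; 8 MB remain.
Put P10 (38 MB) in memory block 7; 26 MB remain.
Put P11 (11 MB) in memory block 2; 8 MB remain.
Put P12 (36 MB) in memory block 8; 28 MB remain.
Put P13 (5 MB) in memory block 2; 3 MB remain.
Put P14 (6 MB) in memory block 4; 2 MB remain.
Final memory blocks: [48,8,6] [45,11,5] [43] [48,8,6] [39] [33] [38] [36].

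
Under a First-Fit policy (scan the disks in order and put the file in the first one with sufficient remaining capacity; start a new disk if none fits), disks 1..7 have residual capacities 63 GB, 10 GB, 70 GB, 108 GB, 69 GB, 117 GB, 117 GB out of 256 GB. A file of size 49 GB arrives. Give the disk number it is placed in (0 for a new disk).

Disks with room: disk 1 (63 GB), disk 3 (70 GB), disk 4 (108 GB), disk 5 (69 GB), disk 6 (117 GB), disk 7 (117 GB).
The first with room is disk 1.

1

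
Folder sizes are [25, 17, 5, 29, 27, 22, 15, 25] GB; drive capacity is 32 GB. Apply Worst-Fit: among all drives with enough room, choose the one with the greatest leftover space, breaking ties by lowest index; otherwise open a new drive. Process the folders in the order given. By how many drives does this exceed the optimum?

1

Worst-Fit: [25] [17,5] [29] [27] [22] [15] [25] → 7 drives.
Total size 165 GB; any packing needs at least ⌈165/32⌉ = 6 drives.
An optimal packing achieves that bound: [29] [27,5] [25] [25] [22] [17,15] → 6 drives.
Excess: 7 − 6 = 1.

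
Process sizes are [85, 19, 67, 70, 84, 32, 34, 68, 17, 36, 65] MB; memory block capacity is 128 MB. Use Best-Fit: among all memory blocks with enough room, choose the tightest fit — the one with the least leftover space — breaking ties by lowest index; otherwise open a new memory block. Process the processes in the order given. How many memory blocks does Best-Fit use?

6 memory blocks

Put 85 MB in memory block 1; 43 MB remain.
Put 19 MB in memory block 1; 24 MB remain.
Put 67 MB in memory block 2; 61 MB remain.
Put 70 MB in memory block 3; 58 MB remain.
Put 84 MB in memory block 4; 44 MB remain.
Put 32 MB in memory block 4; 12 MB remain.
Put 34 MB in memory block 3; 24 MB remain.
Put 68 MB in memory block 5; 60 MB remain.
Put 17 MB in memory block 1; 7 MB remain.
Put 36 MB in memory block 5; 24 MB remain.
Put 65 MB in memory block 6; 63 MB remain.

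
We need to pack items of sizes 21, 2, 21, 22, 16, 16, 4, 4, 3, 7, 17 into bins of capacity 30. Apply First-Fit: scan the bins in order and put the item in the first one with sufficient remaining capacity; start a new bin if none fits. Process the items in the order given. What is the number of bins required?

6 bins

Put 21 in bin 1; 9 remain.
Put 2 in bin 1; 7 remain.
Put 21 in bin 2; 9 remain.
Put 22 in bin 3; 8 remain.
Put 16 in bin 4; 14 remain.
Put 16 in bin 5; 14 remain.
Put 4 in bin 1; 3 remain.
Put 4 in bin 2; 5 remain.
Put 3 in bin 1; 0 remain.
Put 7 in bin 3; 1 remain.
Put 17 in bin 6; 13 remain.
Final bins: [21,2,4,3] [21,4] [22,7] [16] [16] [17].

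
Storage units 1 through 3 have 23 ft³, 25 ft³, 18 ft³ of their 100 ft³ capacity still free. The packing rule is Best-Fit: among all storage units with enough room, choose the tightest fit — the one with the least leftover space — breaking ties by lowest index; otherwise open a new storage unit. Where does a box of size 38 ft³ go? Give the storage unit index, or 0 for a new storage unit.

0

No storage unit has ≥ 38 ft³ free, so a new storage unit is opened.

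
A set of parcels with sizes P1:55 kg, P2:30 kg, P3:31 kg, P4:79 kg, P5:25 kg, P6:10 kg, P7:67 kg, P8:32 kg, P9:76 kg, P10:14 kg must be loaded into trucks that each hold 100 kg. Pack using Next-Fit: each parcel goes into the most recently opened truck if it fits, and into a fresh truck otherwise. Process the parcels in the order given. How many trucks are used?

truck 1: place P1 (55 kg), 45 kg left
truck 1: place P2 (30 kg), 15 kg left
truck 2: place P3 (31 kg), 69 kg left
truck 3: place P4 (79 kg), 21 kg left
truck 4: place P5 (25 kg), 75 kg left
truck 4: place P6 (10 kg), 65 kg left
truck 5: place P7 (67 kg), 33 kg left
truck 5: place P8 (32 kg), 1 kg left
truck 6: place P9 (76 kg), 24 kg left
truck 6: place P10 (14 kg), 10 kg left

6 trucks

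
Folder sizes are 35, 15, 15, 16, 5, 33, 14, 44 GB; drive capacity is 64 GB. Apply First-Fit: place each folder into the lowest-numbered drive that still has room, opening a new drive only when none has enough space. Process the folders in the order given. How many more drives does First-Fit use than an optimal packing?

0

First-Fit: [35,15,5] [15,16,33] [14,44] → 3 drives.
Total size 177 GB; any packing needs at least ⌈177/64⌉ = 3 drives.
So 3 is already optimal.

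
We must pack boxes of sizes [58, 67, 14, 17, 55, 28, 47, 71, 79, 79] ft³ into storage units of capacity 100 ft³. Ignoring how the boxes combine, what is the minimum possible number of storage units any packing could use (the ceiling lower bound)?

Total size = 58 + 67 + 14 + 17 + 55 + 28 + 47 + 71 + 79 + 79 = 515 ft³.
⌈515 / 100⌉ = 6.

6 storage units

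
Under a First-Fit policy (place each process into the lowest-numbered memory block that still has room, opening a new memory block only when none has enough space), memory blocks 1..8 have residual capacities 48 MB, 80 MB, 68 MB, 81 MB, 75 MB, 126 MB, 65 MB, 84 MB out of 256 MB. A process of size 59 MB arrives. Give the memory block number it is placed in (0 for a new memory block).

Memory blocks with room: memory block 2 (80 MB), memory block 3 (68 MB), memory block 4 (81 MB), memory block 5 (75 MB), memory block 6 (126 MB), memory block 7 (65 MB), memory block 8 (84 MB).
The first with room is memory block 2.

2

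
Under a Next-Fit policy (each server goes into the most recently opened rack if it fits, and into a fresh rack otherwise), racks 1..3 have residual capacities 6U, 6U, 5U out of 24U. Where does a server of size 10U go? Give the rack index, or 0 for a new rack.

0

Next-Fit only looks at rack 3, which has 5U free.
10U does not fit, so a new rack is opened.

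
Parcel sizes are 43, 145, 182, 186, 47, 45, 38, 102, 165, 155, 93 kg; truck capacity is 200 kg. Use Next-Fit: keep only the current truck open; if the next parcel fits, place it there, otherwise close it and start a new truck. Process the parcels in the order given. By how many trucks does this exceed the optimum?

1

Next-Fit: [43,145] [182] [186] [47,45,38] [102] [165] [155] [93] → 8 trucks.
Total size 1201 kg; any packing needs at least ⌈1201/200⌉ = 7 trucks.
An optimal packing achieves that bound: [186] [182] [165] [155,45] [145,47] [102,93] [43,38] → 7 trucks.
Excess: 8 − 7 = 1.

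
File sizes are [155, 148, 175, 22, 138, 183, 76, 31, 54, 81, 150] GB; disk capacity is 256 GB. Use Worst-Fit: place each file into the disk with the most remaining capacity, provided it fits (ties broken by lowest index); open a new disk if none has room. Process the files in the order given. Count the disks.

155 GB → disk 1 (remaining 101 GB)
148 GB → disk 2 (remaining 108 GB)
175 GB → disk 3 (remaining 81 GB)
22 GB → disk 2 (remaining 86 GB)
138 GB → disk 4 (remaining 118 GB)
183 GB → disk 5 (remaining 73 GB)
76 GB → disk 4 (remaining 42 GB)
31 GB → disk 1 (remaining 70 GB)
54 GB → disk 2 (remaining 32 GB)
81 GB → disk 3 (remaining 0 GB)
150 GB → disk 6 (remaining 106 GB)
Final disks: [155,31] [148,22,54] [175,81] [138,76] [183] [150].

6 disks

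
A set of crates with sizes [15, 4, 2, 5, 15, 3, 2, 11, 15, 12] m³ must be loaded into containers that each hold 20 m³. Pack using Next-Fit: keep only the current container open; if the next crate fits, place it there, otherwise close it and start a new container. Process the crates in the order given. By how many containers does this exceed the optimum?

Next-Fit: [15,4] [2,5] [15,3,2] [11] [15] [12] → 6 containers.
Total size 84 m³; any packing needs at least ⌈84/20⌉ = 5 containers.
An optimal packing achieves that bound: [15,5] [15,4] [15,3,2] [12,2] [11] → 5 containers.
Excess: 6 − 5 = 1.

1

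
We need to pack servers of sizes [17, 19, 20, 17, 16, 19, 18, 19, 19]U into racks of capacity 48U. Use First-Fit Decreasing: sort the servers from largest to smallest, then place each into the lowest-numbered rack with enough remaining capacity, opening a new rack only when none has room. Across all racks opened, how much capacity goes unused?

Sorted descending: 20, 19, 19, 19, 19, 18, 17, 17, 16.
rack 1: place 20U, 28U left
rack 1: place 19U, 9U left
rack 2: place 19U, 29U left
rack 2: place 19U, 10U left
rack 3: place 19U, 29U left
rack 3: place 18U, 11U left
rack 4: place 17U, 31U left
rack 4: place 17U, 14U left
rack 5: place 16U, 32U left
5 racks × 48U = 240U; used 164U; unused 76U.

76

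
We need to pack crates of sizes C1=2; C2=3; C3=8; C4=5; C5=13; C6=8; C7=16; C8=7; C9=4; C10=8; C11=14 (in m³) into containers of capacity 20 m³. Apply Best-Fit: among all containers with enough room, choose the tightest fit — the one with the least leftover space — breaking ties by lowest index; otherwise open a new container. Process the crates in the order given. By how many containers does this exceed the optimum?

Best-Fit: [2,3,8,5] [13,7] [8,8] [16,4] [14] → 5 containers.
Total size 88 m³; any packing needs at least ⌈88/20⌉ = 5 containers.
So 5 is already optimal.

0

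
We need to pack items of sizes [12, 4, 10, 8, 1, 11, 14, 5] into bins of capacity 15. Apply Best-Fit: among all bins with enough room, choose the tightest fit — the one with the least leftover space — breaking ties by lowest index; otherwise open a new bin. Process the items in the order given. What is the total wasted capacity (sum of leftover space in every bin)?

bin 1: place 12, 3 left
bin 2: place 4, 11 left
bin 2: place 10, 1 left
bin 3: place 8, 7 left
bin 2: place 1, 0 left
bin 4: place 11, 4 left
bin 5: place 14, 1 left
bin 3: place 5, 2 left
5 bins × 15 = 75; used 65; unused 10.

10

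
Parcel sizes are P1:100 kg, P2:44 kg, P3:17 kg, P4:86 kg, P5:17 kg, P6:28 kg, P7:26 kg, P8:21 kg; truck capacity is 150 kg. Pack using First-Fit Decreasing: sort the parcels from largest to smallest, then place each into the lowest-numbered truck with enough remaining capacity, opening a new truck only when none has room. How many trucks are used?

3 trucks

Sorted descending: 100, 86, 44, 28, 26, 21, 17, 17.
Put 100 kg in truck 1; 50 kg remain.
Put 86 kg in truck 2; 64 kg remain.
Put 44 kg in truck 1; 6 kg remain.
Put 28 kg in truck 2; 36 kg remain.
Put 26 kg in truck 2; 10 kg remain.
Put 21 kg in truck 3; 129 kg remain.
Put 17 kg in truck 3; 112 kg remain.
Put 17 kg in truck 3; 95 kg remain.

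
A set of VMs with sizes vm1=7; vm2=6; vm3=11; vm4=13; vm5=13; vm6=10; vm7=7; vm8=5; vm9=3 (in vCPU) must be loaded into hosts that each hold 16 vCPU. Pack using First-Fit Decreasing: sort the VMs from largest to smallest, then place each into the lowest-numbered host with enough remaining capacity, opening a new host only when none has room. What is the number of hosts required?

Sorted descending: 13, 13, 11, 10, 7, 7, 6, 5, 3.
Put 13 vCPU in host 1; 3 vCPU remain.
Put 13 vCPU in host 2; 3 vCPU remain.
Put 11 vCPU in host 3; 5 vCPU remain.
Put 10 vCPU in host 4; 6 vCPU remain.
Put 7 vCPU in host 5; 9 vCPU remain.
Put 7 vCPU in host 5; 2 vCPU remain.
Put 6 vCPU in host 4; 0 vCPU remain.
Put 5 vCPU in host 3; 0 vCPU remain.
Put 3 vCPU in host 1; 0 vCPU remain.
Final hosts: [13,3] [13] [11,5] [10,6] [7,7].

5 hosts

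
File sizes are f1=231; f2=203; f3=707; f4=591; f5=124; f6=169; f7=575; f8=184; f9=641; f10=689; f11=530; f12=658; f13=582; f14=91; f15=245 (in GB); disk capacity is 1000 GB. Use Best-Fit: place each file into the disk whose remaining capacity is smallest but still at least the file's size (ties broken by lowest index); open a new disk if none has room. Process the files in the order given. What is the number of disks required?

disk 1: place f1 (231 GB), 769 GB left
disk 1: place f2 (203 GB), 566 GB left
disk 2: place f3 (707 GB), 293 GB left
disk 3: place f4 (591 GB), 409 GB left
disk 2: place f5 (124 GB), 169 GB left
disk 2: place f6 (169 GB), 0 GB left
disk 4: place f7 (575 GB), 425 GB left
disk 3: place f8 (184 GB), 225 GB left
disk 5: place f9 (641 GB), 359 GB left
disk 6: place f10 (689 GB), 311 GB left
disk 1: place f11 (530 GB), 36 GB left
disk 7: place f12 (658 GB), 342 GB left
disk 8: place f13 (582 GB), 418 GB left
disk 3: place f14 (91 GB), 134 GB left
disk 6: place f15 (245 GB), 66 GB left

8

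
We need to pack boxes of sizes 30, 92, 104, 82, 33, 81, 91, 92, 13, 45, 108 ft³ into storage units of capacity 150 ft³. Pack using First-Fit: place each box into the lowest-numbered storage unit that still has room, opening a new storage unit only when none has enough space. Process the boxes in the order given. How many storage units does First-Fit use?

Put 30 ft³ in storage unit 1; 120 ft³ remain.
Put 92 ft³ in storage unit 1; 28 ft³ remain.
Put 104 ft³ in storage unit 2; 46 ft³ remain.
Put 82 ft³ in storage unit 3; 68 ft³ remain.
Put 33 ft³ in storage unit 2; 13 ft³ remain.
Put 81 ft³ in storage unit 4; 69 ft³ remain.
Put 91 ft³ in storage unit 5; 59 ft³ remain.
Put 92 ft³ in storage unit 6; 58 ft³ remain.
Put 13 ft³ in storage unit 1; 15 ft³ remain.
Put 45 ft³ in storage unit 3; 23 ft³ remain.
Put 108 ft³ in storage unit 7; 42 ft³ remain.
Final storage units: [30,92,13] [104,33] [82,45] [81] [91] [92] [108].

7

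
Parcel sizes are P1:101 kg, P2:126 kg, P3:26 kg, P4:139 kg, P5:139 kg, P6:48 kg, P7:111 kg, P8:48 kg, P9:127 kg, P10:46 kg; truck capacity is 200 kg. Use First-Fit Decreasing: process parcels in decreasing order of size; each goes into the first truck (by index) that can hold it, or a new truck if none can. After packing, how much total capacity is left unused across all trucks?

Sorted descending: 139, 139, 127, 126, 111, 101, 48, 48, 46, 26.
Put 139 kg in truck 1; 61 kg remain.
Put 139 kg in truck 2; 61 kg remain.
Put 127 kg in truck 3; 73 kg remain.
Put 126 kg in truck 4; 74 kg remain.
Put 111 kg in truck 5; 89 kg remain.
Put 101 kg in truck 6; 99 kg remain.
Put 48 kg in truck 1; 13 kg remain.
Put 48 kg in truck 2; 13 kg remain.
Put 46 kg in truck 3; 27 kg remain.
Put 26 kg in truck 3; 1 kg remain.
6 trucks × 200 kg = 1200 kg; used 911 kg; unused 289 kg.

289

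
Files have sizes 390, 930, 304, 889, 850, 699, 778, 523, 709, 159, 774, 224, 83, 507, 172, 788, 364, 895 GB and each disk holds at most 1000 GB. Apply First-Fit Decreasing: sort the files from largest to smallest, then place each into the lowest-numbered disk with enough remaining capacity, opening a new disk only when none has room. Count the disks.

Sorted descending: 930, 895, 889, 850, 788, 778, 774, 709, 699, 523, 507, 390, 364, 304, 224, 172, 159, 83.
930 GB → disk 1 (remaining 70 GB)
895 GB → disk 2 (remaining 105 GB)
889 GB → disk 3 (remaining 111 GB)
850 GB → disk 4 (remaining 150 GB)
788 GB → disk 5 (remaining 212 GB)
778 GB → disk 6 (remaining 222 GB)
774 GB → disk 7 (remaining 226 GB)
709 GB → disk 8 (remaining 291 GB)
699 GB → disk 9 (remaining 301 GB)
523 GB → disk 10 (remaining 477 GB)
507 GB → disk 11 (remaining 493 GB)
390 GB → disk 10 (remaining 87 GB)
364 GB → disk 11 (remaining 129 GB)
304 GB → disk 12 (remaining 696 GB)
224 GB → disk 7 (remaining 2 GB)
172 GB → disk 5 (remaining 40 GB)
159 GB → disk 6 (remaining 63 GB)
83 GB → disk 2 (remaining 22 GB)

12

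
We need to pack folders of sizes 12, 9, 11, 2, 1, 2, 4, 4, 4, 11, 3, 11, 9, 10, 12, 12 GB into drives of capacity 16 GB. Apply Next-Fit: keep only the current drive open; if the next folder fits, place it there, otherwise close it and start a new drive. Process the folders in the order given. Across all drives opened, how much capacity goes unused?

43

12 GB → drive 1 (remaining 4 GB)
9 GB → drive 2 (remaining 7 GB)
11 GB → drive 3 (remaining 5 GB)
2 GB → drive 3 (remaining 3 GB)
1 GB → drive 3 (remaining 2 GB)
2 GB → drive 3 (remaining 0 GB)
4 GB → drive 4 (remaining 12 GB)
4 GB → drive 4 (remaining 8 GB)
4 GB → drive 4 (remaining 4 GB)
11 GB → drive 5 (remaining 5 GB)
3 GB → drive 5 (remaining 2 GB)
11 GB → drive 6 (remaining 5 GB)
9 GB → drive 7 (remaining 7 GB)
10 GB → drive 8 (remaining 6 GB)
12 GB → drive 9 (remaining 4 GB)
12 GB → drive 10 (remaining 4 GB)
10 drives × 16 GB = 160 GB; used 117 GB; unused 43 GB.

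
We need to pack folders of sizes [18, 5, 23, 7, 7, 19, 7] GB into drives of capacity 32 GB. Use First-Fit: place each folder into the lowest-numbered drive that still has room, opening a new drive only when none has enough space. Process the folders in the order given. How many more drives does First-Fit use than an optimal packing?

0

First-Fit: [18,5,7] [23,7] [19,7] → 3 drives.
Total size 86 GB; any packing needs at least ⌈86/32⌉ = 3 drives.
So 3 is already optimal.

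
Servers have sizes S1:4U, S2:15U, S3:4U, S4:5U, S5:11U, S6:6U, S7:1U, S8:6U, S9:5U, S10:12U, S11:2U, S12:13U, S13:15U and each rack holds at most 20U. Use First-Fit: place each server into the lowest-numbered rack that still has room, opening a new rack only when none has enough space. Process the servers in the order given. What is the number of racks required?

6

Put S1 (4U) in rack 1; 16U remain.
Put S2 (15U) in rack 1; 1U remain.
Put S3 (4U) in rack 2; 16U remain.
Put S4 (5U) in rack 2; 11U remain.
Put S5 (11U) in rack 2; 0U remain.
Put S6 (6U) in rack 3; 14U remain.
Put S7 (1U) in rack 1; 0U remain.
Put S8 (6U) in rack 3; 8U remain.
Put S9 (5U) in rack 3; 3U remain.
Put S10 (12U) in rack 4; 8U remain.
Put S11 (2U) in rack 3; 1U remain.
Put S12 (13U) in rack 5; 7U remain.
Put S13 (15U) in rack 6; 5U remain.
Final racks: [4,15,1] [4,5,11] [6,6,5,2] [12] [13] [15].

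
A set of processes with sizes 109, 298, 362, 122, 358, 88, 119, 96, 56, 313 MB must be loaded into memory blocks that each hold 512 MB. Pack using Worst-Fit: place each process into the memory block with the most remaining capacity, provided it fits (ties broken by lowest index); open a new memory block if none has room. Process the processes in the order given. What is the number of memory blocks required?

5

Put 109 MB in memory block 1; 403 MB remain.
Put 298 MB in memory block 1; 105 MB remain.
Put 362 MB in memory block 2; 150 MB remain.
Put 122 MB in memory block 2; 28 MB remain.
Put 358 MB in memory block 3; 154 MB remain.
Put 88 MB in memory block 3; 66 MB remain.
Put 119 MB in memory block 4; 393 MB remain.
Put 96 MB in memory block 4; 297 MB remain.
Put 56 MB in memory block 4; 241 MB remain.
Put 313 MB in memory block 5; 199 MB remain.
Final memory blocks: [109,298] [362,122] [358,88] [119,96,56] [313].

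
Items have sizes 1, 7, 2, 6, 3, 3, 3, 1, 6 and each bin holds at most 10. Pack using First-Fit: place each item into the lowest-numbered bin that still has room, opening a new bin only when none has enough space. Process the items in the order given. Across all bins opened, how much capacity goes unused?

Put 1 in bin 1; 9 remain.
Put 7 in bin 1; 2 remain.
Put 2 in bin 1; 0 remain.
Put 6 in bin 2; 4 remain.
Put 3 in bin 2; 1 remain.
Put 3 in bin 3; 7 remain.
Put 3 in bin 3; 4 remain.
Put 1 in bin 2; 0 remain.
Put 6 in bin 4; 4 remain.
4 bins × 10 = 40; used 32; unused 8.

8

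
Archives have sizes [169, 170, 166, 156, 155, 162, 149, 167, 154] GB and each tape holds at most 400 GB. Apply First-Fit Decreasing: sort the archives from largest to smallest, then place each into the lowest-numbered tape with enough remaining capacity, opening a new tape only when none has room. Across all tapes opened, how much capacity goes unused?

Sorted descending: 170, 169, 167, 166, 162, 156, 155, 154, 149.
170 GB → tape 1 (remaining 230 GB)
169 GB → tape 1 (remaining 61 GB)
167 GB → tape 2 (remaining 233 GB)
166 GB → tape 2 (remaining 67 GB)
162 GB → tape 3 (remaining 238 GB)
156 GB → tape 3 (remaining 82 GB)
155 GB → tape 4 (remaining 245 GB)
154 GB → tape 4 (remaining 91 GB)
149 GB → tape 5 (remaining 251 GB)
5 tapes × 400 GB = 2000 GB; used 1448 GB; unused 552 GB.

552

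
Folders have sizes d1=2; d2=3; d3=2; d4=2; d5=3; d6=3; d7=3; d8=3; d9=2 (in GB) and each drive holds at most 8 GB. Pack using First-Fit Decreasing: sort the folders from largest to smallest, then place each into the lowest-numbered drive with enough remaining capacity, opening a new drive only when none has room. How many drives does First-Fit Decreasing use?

3

Sorted descending: 3, 3, 3, 3, 3, 2, 2, 2, 2.
Put 3 GB in drive 1; 5 GB remain.
Put 3 GB in drive 1; 2 GB remain.
Put 3 GB in drive 2; 5 GB remain.
Put 3 GB in drive 2; 2 GB remain.
Put 3 GB in drive 3; 5 GB remain.
Put 2 GB in drive 1; 0 GB remain.
Put 2 GB in drive 2; 0 GB remain.
Put 2 GB in drive 3; 3 GB remain.
Put 2 GB in drive 3; 1 GB remain.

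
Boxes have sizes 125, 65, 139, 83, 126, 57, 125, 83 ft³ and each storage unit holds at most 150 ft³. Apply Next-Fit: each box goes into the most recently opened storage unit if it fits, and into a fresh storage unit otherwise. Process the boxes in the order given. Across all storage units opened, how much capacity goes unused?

397

storage unit 1: place 125 ft³, 25 ft³ left
storage unit 2: place 65 ft³, 85 ft³ left
storage unit 3: place 139 ft³, 11 ft³ left
storage unit 4: place 83 ft³, 67 ft³ left
storage unit 5: place 126 ft³, 24 ft³ left
storage unit 6: place 57 ft³, 93 ft³ left
storage unit 7: place 125 ft³, 25 ft³ left
storage unit 8: place 83 ft³, 67 ft³ left
8 storage units × 150 ft³ = 1200 ft³; used 803 ft³; unused 397 ft³.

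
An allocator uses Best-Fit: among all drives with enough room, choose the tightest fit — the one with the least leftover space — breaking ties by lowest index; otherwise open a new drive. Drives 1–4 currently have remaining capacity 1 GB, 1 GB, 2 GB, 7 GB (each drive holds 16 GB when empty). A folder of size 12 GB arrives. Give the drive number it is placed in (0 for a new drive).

No drive has ≥ 12 GB free, so a new drive is opened.

0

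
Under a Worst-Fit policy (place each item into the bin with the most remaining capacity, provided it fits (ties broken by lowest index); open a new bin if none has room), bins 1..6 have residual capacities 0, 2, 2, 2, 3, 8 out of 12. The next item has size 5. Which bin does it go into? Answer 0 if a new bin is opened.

Bins with room: bin 6 (8).
Most room is bin 6 with 8 free.

6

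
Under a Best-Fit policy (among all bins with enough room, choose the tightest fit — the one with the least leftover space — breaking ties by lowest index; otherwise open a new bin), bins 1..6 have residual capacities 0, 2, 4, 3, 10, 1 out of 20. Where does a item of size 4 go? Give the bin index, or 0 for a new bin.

Bins with room: bin 3 (4), bin 5 (10).
Tightest fit is bin 3 with 4 free.

3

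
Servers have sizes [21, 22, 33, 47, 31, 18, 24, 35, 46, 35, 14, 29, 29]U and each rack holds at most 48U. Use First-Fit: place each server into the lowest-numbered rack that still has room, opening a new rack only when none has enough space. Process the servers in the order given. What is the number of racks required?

10

Put 21U in rack 1; 27U remain.
Put 22U in rack 1; 5U remain.
Put 33U in rack 2; 15U remain.
Put 47U in rack 3; 1U remain.
Put 31U in rack 4; 17U remain.
Put 18U in rack 5; 30U remain.
Put 24U in rack 5; 6U remain.
Put 35U in rack 6; 13U remain.
Put 46U in rack 7; 2U remain.
Put 35U in rack 8; 13U remain.
Put 14U in rack 2; 1U remain.
Put 29U in rack 9; 19U remain.
Put 29U in rack 10; 19U remain.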